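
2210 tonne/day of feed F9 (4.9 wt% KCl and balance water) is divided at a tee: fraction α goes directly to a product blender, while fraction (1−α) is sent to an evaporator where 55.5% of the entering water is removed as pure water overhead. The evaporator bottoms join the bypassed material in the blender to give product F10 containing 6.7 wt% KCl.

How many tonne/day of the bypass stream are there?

1085 tonne/day

All 2210×0.049 = 108.29 tonne/day of KCl reaches F10, so F10 = 108.29/0.067 = 1616.3 tonne/day and vapour = 593.73 tonne/day.
The evaporator receives (1−α)·2210 of feed at 0.951 water and removes 0.555 of that water:
0.555×0.951×(1−α)×2210 = 593.73
(1−α) = 593.73/1166.4 = 0.5090;  α = 0.4910.
Bypass flow = 0.4910×2210 = 1085.1 tonne/day.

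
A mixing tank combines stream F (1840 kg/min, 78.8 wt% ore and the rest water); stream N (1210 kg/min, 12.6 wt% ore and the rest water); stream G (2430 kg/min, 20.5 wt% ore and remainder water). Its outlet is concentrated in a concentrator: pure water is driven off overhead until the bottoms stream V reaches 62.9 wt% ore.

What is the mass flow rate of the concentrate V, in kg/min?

3339 kg/min

ore entering = 1840×0.788 + 1210×0.126 + 2430×0.205 = 2100.5 kg/min.
All ore reports to V, so V = 2100.5/0.629 = 3339.5 kg/min.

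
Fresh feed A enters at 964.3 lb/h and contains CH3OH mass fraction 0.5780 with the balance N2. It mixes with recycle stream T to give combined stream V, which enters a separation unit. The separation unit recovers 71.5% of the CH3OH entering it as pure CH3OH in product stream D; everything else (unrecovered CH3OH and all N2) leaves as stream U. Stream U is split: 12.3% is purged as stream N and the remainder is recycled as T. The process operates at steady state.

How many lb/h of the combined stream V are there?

4052 lb/h

N2 enters only via A and leaves only via the purge: 964.3×0.422 = 0.123×(N2 in U), and the separation unit passes all N2, so N2 in V = N2 in U = 3308.4 lb/h.
CH3OH in V: m_A = 964.3×0.578 + (1−0.123)·(1−0.715)·m_A, so m_A = 557.37/0.7501 = 743.1 lb/h.
V = 743.1 + 3308.4 = 4051.5 lb/h.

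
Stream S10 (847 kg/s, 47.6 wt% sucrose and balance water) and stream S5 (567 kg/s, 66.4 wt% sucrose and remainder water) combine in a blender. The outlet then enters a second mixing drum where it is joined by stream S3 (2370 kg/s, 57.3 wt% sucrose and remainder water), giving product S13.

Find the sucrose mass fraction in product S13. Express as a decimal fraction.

Overall, product flow = 3784 kg/s.
sucrose in = 847×0.476 + 567×0.664 + 2370×0.573 = 2137.7 kg/s.
sucrose fraction in S13 = 0.5649.

0.5649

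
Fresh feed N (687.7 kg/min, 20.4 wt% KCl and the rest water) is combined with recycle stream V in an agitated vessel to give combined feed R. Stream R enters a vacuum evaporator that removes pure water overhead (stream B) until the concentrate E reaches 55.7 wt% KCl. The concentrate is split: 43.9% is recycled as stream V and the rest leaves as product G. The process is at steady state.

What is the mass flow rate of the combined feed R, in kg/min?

Overall KCl balance (none leaves overhead): KCl in fresh feed = KCl in product, i.e. 687.7×0.204 = (1−0.439)·E·0.557.
E = 140.29/(0.557×0.561) = 448.96 kg/min.
Recycle V = 0.439×448.96 = 197.1 kg/min.
Combined feed R = 687.7 + 197.1 = 884.8 kg/min.

884.8 kg/min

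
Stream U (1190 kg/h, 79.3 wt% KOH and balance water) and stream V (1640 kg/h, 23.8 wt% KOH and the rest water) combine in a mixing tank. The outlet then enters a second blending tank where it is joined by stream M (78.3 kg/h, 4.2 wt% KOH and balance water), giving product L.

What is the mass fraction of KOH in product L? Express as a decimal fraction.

0.4598

Overall, product flow = 2908.3 kg/h.
KOH in = 1190×0.793 + 1640×0.238 + 78.3×0.042 = 1337.3 kg/h.
KOH fraction in L = 0.4598.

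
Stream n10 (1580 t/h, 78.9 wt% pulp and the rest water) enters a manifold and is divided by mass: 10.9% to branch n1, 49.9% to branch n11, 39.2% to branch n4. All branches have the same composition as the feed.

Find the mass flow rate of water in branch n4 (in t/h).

130.7 t/h

Branch n4 total = 0.392×1580 = 619.36 t/h.
water in n4 = 0.211×619.36 = 130.68 t/h.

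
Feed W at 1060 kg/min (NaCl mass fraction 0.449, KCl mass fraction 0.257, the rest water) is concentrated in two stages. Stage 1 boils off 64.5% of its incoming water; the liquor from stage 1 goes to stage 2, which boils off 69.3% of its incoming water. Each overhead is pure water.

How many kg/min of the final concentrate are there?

782.3 kg/min

water in feed = 1060×0.294 = 311.64 kg/min.
After stage 1: water left = (1−0.645)×311.64 = 110.63; stream total = 858.99 kg/min.
After stage 2: water left = (1−0.693)×110.63 = 33.964; final concentrate = 782.32 kg/min.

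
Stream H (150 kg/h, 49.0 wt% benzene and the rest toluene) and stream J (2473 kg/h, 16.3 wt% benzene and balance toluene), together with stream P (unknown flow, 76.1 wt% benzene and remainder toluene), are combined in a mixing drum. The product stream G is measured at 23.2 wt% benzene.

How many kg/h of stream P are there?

249.4 kg/h

Let P be the unknown flow. Total out = 2623 + P.
benzene balance: 476.6 + 0.761·P = 0.232·(2623 + P)
(0.761 − 0.232)·P = 0.232×2623 − 476.6 = 131.94
P = 131.94 / 0.529 = 249.41 kg/h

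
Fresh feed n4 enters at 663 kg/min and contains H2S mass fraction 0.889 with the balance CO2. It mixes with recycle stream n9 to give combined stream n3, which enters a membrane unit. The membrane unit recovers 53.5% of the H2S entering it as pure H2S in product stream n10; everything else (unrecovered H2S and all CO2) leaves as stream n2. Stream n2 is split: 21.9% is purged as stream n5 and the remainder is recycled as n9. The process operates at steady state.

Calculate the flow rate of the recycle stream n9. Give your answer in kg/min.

CO2 enters only via n4 and leaves only via the purge: 663×0.111 = 0.219×(CO2 in n2), and the membrane unit passes all CO2, so CO2 in n3 = CO2 in n2 = 336.04 kg/min.
H2S in n3: m_A = 663×0.889 + (1−0.219)·(1−0.535)·m_A, so m_A = 589.41/0.6368 = 925.53 kg/min.
n2 = (1−0.535)×925.53 + 336.04 = 766.41 kg/min.
Recycle n9 = (1−0.219)×766.41 = 598.57 kg/min.

598.6 kg/min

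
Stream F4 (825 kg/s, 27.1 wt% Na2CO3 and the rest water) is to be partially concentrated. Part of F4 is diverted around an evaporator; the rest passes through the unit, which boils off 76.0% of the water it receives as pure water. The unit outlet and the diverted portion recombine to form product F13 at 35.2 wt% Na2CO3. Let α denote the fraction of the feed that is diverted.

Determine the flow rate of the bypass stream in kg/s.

All 825×0.271 = 223.58 kg/s of Na2CO3 reaches F13, so F13 = 223.58/0.352 = 635.16 kg/s and vapour = 189.84 kg/s.
The evaporator receives (1−α)·825 of feed at 0.729 water and removes 0.760 of that water:
0.760×0.729×(1−α)×825 = 189.84
(1−α) = 189.84/457.08 = 0.4153;  α = 0.5847.
Bypass flow = 0.5847×825 = 482.35 kg/s.

482.3 kg/s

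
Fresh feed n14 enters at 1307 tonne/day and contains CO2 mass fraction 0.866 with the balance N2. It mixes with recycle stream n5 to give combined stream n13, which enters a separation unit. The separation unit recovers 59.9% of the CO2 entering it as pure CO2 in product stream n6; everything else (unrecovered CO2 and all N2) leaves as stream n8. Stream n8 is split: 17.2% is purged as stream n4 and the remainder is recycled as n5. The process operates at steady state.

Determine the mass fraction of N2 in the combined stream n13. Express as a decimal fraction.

0.375

N2 enters only via n14 and leaves only via the purge: 1307×0.134 = 0.172×(N2 in n8), and the separation unit passes all N2, so N2 in n13 = N2 in n8 = 1018.2 tonne/day.
CO2 in n13: m_A = 1307×0.866 + (1−0.172)·(1−0.599)·m_A, so m_A = 1131.9/0.6680 = 1694.5 tonne/day.
n13 = 1694.5 + 1018.2 = 2712.7 tonne/day.
N2 fraction in n13 = 1018.2/2712.7 = 0.375.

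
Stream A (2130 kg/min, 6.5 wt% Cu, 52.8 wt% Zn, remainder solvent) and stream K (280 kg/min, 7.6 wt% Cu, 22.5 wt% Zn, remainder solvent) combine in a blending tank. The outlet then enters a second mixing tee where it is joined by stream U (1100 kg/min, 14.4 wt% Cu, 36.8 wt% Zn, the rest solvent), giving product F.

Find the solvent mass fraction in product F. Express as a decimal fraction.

Overall, product flow = 3510 kg/min.
solvent in = 2130×0.407 + 280×0.699 + 1100×0.488 = 1599.4 kg/min.
solvent fraction in F = 0.456.

0.456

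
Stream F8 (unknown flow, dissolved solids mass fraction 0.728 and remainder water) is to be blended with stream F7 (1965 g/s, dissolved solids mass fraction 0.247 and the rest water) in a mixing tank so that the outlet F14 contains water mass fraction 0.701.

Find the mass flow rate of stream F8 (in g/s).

238.2 g/s

Let F8 be the unknown flow. Total out = 1965 + F8.
water balance: 1479.6 + 0.272·F8 = 0.701·(1965 + F8)
(0.272 − 0.701)·F8 = 0.701×1965 − 1479.6 = -102.18
F8 = -102.18 / -0.429 = 238.18 g/s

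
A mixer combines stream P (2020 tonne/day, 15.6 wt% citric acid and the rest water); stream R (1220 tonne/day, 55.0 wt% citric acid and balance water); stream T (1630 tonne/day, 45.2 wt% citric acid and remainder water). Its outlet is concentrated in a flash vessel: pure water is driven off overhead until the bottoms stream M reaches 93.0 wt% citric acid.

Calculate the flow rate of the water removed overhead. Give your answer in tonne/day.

citric acid entering = 2020×0.156 + 1220×0.550 + 1630×0.452 = 1722.9 tonne/day.
All citric acid reports to M, so M = 1722.9/0.930 = 1852.6 tonne/day.
Total feed = 4870 tonne/day; overhead = 4870 − 1852.6 = 3017.4 tonne/day.

3017 tonne/day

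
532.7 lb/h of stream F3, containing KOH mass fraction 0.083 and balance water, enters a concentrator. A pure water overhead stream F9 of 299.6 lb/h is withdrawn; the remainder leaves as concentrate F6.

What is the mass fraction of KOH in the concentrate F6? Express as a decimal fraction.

0.190

KOH is not removed: 532.7×0.083 = 44.214 lb/h of KOH enters F6.
Concentrate = 532.7 − 299.6 = 233.1 lb/h.
Mass fraction = 44.214/233.1 = 0.190.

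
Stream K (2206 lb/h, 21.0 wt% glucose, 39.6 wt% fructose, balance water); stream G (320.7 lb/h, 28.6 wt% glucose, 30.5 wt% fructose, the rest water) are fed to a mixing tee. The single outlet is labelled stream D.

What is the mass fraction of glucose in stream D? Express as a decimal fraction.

0.220

Total flow out = 2206 + 320.7 = 2526.7 lb/h.
glucose in = 2206×0.210 + 320.7×0.286 = 554.98 lb/h.
glucose mass fraction in D = 554.98/2526.7 = 0.220.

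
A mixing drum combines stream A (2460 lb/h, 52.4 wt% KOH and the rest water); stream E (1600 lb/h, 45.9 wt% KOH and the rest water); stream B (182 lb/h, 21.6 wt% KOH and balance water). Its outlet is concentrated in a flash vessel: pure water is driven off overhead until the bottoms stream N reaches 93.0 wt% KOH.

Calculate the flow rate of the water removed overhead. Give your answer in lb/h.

2024 lb/h

KOH entering = 2460×0.524 + 1600×0.459 + 182×0.216 = 2062.8 lb/h.
All KOH reports to N, so N = 2062.8/0.930 = 2218 lb/h.
Total feed = 4242 lb/h; overhead = 4242 − 2218 = 2024 lb/h.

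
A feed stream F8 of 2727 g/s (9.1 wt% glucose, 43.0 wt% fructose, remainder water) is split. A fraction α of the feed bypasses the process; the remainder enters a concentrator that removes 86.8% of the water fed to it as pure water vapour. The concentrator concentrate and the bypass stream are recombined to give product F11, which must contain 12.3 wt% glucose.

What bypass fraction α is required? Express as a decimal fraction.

0.374

All 2727×0.091 = 248.16 g/s of glucose reaches F11, so F11 = 248.16/0.123 = 2017.5 g/s and vapour = 709.46 g/s.
The evaporator receives (1−α)·2727 of feed at 0.479 water and removes 0.868 of that water:
0.868×0.479×(1−α)×2727 = 709.46
(1−α) = 709.46/1133.8 = 0.6257;  α = 0.3743.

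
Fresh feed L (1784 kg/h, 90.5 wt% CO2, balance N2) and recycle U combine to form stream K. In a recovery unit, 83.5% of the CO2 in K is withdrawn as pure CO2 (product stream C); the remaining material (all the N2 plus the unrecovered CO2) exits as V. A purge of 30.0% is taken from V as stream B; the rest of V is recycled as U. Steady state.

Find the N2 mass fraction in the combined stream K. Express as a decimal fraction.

0.236

N2 enters only via L and leaves only via the purge: 1784×0.095 = 0.300×(N2 in V), and the recovery unit passes all N2, so N2 in K = N2 in V = 564.93 kg/h.
CO2 in K: m_A = 1784×0.905 + (1−0.300)·(1−0.835)·m_A, so m_A = 1614.5/0.8845 = 1825.3 kg/h.
K = 1825.3 + 564.93 = 2390.3 kg/h.
N2 fraction in K = 564.93/2390.3 = 0.236.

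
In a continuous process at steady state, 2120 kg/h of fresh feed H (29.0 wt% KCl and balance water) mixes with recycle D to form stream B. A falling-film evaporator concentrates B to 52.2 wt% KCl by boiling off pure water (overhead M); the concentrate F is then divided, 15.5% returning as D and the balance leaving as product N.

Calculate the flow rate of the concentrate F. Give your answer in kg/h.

1394 kg/h

Overall KCl balance (none leaves overhead): KCl in fresh feed = KCl in product, i.e. 2120×0.290 = (1−0.155)·F·0.522.
F = 614.8/(0.522×0.845) = 1393.8 kg/h.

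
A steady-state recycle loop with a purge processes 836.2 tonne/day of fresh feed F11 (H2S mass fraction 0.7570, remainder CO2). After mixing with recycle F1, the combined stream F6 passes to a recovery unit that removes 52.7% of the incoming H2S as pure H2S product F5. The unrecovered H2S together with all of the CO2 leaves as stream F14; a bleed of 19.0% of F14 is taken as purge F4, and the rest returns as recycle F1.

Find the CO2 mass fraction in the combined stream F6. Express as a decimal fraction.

CO2 enters only via F11 and leaves only via the purge: 836.2×0.243 = 0.190×(CO2 in F14), and the recovery unit passes all CO2, so CO2 in F6 = CO2 in F14 = 1069.5 tonne/day.
H2S in F6: m_A = 836.2×0.757 + (1−0.190)·(1−0.527)·m_A, so m_A = 633/0.6169 = 1026.2 tonne/day.
F6 = 1026.2 + 1069.5 = 2095.6 tonne/day.
CO2 fraction in F6 = 1069.5/2095.6 = 0.5103.

0.5103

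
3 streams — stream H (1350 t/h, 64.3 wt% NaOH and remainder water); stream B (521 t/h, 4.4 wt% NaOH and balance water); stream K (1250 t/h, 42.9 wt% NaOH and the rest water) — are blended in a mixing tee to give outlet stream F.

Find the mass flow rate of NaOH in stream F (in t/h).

NaOH out = NaOH in = 1350×0.643 + 521×0.044 + 1250×0.429 = 1427.2 t/h.

1427 t/h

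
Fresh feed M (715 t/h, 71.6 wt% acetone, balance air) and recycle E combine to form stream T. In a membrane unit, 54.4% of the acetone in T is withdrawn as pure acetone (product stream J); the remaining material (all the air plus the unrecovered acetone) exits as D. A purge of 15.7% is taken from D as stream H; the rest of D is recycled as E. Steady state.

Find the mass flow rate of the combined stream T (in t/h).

2125 t/h

air enters only via M and leaves only via the purge: 715×0.284 = 0.157×(air in D), and the membrane unit passes all air, so air in T = air in D = 1293.4 t/h.
acetone in T: m_A = 715×0.716 + (1−0.157)·(1−0.544)·m_A, so m_A = 511.94/0.6156 = 831.62 t/h.
T = 831.62 + 1293.4 = 2125 t/h.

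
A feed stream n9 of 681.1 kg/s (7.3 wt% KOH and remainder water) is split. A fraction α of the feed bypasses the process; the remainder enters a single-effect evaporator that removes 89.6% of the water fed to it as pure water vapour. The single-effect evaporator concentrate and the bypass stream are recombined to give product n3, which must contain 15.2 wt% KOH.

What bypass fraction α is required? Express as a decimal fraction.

All 681.1×0.073 = 49.72 kg/s of KOH reaches n3, so n3 = 49.72/0.152 = 327.11 kg/s and vapour = 353.99 kg/s.
The evaporator receives (1−α)·681.1 of feed at 0.927 water and removes 0.896 of that water:
0.896×0.927×(1−α)×681.1 = 353.99
(1−α) = 353.99/565.72 = 0.6257;  α = 0.3743.

0.374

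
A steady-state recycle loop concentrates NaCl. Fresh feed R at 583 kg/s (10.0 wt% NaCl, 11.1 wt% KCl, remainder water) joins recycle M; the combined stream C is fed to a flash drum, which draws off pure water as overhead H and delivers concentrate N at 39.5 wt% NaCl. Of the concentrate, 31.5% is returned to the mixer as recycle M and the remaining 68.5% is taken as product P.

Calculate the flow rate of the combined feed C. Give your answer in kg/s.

Overall NaCl balance (none leaves overhead): NaCl in fresh feed = NaCl in product, i.e. 583×0.100 = (1−0.315)·N·0.395.
N = 58.3/(0.395×0.685) = 215.47 kg/s.
Recycle M = 0.315×215.47 = 67.872 kg/s.
Combined feed C = 583 + 67.872 = 650.87 kg/s.

650.9 kg/s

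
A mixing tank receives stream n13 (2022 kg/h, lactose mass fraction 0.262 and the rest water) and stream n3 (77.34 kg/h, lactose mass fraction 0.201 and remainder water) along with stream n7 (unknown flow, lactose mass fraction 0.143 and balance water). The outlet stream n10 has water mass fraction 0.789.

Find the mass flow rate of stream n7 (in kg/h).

1505 kg/h

Let n7 be the unknown flow. Total out = 2099.3 + n7.
water balance: 1554 + 0.857·n7 = 0.789·(2099.3 + n7)
(0.857 − 0.789)·n7 = 0.789×2099.3 − 1554 = 102.35
n7 = 102.35 / 0.068 = 1505.1 kg/h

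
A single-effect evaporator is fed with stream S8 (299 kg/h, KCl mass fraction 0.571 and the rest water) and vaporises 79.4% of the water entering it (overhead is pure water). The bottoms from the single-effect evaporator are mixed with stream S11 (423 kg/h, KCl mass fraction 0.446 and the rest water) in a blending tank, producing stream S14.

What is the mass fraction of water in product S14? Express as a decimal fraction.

0.420

Vapour removed = 0.794×0.429×299 = 101.85 kg/h; concentrate = 197.15 kg/h.
water reaching the mixer = 26.424 (from concentrate) + 423×0.554 = 260.77 kg/h.
Product flow = 197.15 + 423 = 620.15 kg/h; water fraction = 0.420.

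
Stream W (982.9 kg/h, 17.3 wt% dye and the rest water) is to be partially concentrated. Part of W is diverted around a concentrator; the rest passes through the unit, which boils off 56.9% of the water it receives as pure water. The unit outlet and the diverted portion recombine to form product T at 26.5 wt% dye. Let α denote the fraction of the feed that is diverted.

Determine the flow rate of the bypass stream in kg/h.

257.7 kg/h

All 982.9×0.173 = 170.04 kg/h of dye reaches T, so T = 170.04/0.265 = 641.67 kg/h and vapour = 341.23 kg/h.
The evaporator receives (1−α)·982.9 of feed at 0.827 water and removes 0.569 of that water:
0.569×0.827×(1−α)×982.9 = 341.23
(1−α) = 341.23/462.52 = 0.7378;  α = 0.2622.
Bypass flow = 0.2622×982.9 = 257.74 kg/h.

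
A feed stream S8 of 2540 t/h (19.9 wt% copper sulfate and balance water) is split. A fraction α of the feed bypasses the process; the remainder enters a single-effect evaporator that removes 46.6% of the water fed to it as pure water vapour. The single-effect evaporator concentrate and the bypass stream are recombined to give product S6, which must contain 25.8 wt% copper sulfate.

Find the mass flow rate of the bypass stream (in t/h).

983.9 t/h

All 2540×0.199 = 505.46 t/h of copper sulfate reaches S6, so S6 = 505.46/0.258 = 1959.1 t/h and vapour = 580.85 t/h.
The evaporator receives (1−α)·2540 of feed at 0.801 water and removes 0.466 of that water:
0.466×0.801×(1−α)×2540 = 580.85
(1−α) = 580.85/948.1 = 0.6127;  α = 0.3873.
Bypass flow = 0.3873×2540 = 983.86 t/h.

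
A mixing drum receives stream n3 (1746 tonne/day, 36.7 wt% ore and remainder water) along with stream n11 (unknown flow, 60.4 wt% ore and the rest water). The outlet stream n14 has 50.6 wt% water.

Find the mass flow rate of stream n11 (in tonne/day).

Let n11 be the unknown flow. Total out = 1746 + n11.
water balance: 1105.2 + 0.396·n11 = 0.506·(1746 + n11)
(0.396 − 0.506)·n11 = 0.506×1746 − 1105.2 = -221.74
n11 = -221.74 / -0.110 = 2015.8 tonne/day

2016 tonne/day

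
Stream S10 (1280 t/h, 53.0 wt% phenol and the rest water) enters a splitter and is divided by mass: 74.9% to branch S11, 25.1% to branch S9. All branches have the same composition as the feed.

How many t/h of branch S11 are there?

958.7 t/h

Branch S11 flow = 0.749×1280 = 958.72 t/h.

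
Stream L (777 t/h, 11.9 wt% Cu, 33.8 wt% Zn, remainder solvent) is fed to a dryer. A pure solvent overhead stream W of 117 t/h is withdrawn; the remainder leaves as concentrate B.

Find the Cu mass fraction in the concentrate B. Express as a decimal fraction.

0.140

Cu is not removed: 777×0.119 = 92.463 t/h of Cu enters B.
Concentrate = 777 − 117 = 660 t/h.
Mass fraction = 92.463/660 = 0.140.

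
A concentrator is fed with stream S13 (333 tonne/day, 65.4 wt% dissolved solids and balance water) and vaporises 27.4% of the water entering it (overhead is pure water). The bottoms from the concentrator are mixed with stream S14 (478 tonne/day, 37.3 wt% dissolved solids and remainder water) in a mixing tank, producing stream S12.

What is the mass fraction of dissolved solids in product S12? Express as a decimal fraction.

0.508

Vapour removed = 0.274×0.346×333 = 31.57 tonne/day; concentrate = 301.43 tonne/day.
dissolved solids reaching the mixer = 217.78 (from concentrate) + 478×0.373 = 396.08 tonne/day.
Product flow = 301.43 + 478 = 779.43 tonne/day; dissolved solids fraction = 0.508.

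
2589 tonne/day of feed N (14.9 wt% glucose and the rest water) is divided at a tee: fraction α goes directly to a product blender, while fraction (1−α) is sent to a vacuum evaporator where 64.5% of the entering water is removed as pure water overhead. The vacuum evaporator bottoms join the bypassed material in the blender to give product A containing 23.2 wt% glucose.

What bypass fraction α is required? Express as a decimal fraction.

All 2589×0.149 = 385.76 tonne/day of glucose reaches A, so A = 385.76/0.232 = 1662.8 tonne/day and vapour = 926.24 tonne/day.
The evaporator receives (1−α)·2589 of feed at 0.851 water and removes 0.645 of that water:
0.645×0.851×(1−α)×2589 = 926.24
(1−α) = 926.24/1421.1 = 0.6518;  α = 0.3482.

0.348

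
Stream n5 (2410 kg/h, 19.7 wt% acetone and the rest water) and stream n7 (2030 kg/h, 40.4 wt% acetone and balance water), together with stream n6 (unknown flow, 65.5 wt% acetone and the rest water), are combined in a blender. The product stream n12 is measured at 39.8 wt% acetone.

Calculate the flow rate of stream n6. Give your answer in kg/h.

1837 kg/h

Let n6 be the unknown flow. Total out = 4440 + n6.
acetone balance: 1294.9 + 0.655·n6 = 0.398·(4440 + n6)
(0.655 − 0.398)·n6 = 0.398×4440 − 1294.9 = 472.23
n6 = 472.23 / 0.257 = 1837.5 kg/h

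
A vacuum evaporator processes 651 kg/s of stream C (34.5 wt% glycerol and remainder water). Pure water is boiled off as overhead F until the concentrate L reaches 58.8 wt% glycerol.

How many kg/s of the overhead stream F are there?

269 kg/s

glycerol is conserved: 651×0.345 = 224.59 kg/s all reports to the concentrate.
Concentrate = 224.59/(target fraction) = 381.96 kg/s.
Overhead = 651 − 381.96 = 269.04 kg/s.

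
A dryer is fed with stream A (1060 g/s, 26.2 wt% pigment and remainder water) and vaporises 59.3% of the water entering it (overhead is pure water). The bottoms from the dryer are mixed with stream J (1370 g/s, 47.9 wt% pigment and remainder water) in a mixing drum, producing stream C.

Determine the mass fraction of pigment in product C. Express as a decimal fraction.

0.4750

Vapour removed = 0.593×0.738×1060 = 463.89 g/s; concentrate = 596.11 g/s.
pigment reaching the mixer = 277.72 (from concentrate) + 1370×0.479 = 933.95 g/s.
Product flow = 596.11 + 1370 = 1966.1 g/s; pigment fraction = 0.4750.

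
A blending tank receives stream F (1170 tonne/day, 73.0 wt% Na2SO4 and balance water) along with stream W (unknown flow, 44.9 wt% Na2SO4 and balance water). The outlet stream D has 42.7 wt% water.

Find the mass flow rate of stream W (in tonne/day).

1481 tonne/day

Let W be the unknown flow. Total out = 1170 + W.
water balance: 315.9 + 0.551·W = 0.427·(1170 + W)
(0.551 − 0.427)·W = 0.427×1170 − 315.9 = 183.69
W = 183.69 / 0.124 = 1481.4 tonne/day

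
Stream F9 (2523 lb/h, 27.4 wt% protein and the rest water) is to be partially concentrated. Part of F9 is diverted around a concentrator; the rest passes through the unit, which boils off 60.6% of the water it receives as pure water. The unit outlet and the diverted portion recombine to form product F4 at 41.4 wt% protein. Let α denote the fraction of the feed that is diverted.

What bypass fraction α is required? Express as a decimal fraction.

0.231

All 2523×0.274 = 691.3 lb/h of protein reaches F4, so F4 = 691.3/0.414 = 1669.8 lb/h and vapour = 853.19 lb/h.
The evaporator receives (1−α)·2523 of feed at 0.726 water and removes 0.606 of that water:
0.606×0.726×(1−α)×2523 = 853.19
(1−α) = 853.19/1110 = 0.7686;  α = 0.2314.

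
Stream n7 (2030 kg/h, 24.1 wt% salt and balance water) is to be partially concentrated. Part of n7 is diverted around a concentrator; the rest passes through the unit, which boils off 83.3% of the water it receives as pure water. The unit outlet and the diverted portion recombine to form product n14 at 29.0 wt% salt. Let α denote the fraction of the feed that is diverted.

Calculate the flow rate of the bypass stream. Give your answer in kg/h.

All 2030×0.241 = 489.23 kg/h of salt reaches n14, so n14 = 489.23/0.290 = 1687 kg/h and vapour = 343 kg/h.
The evaporator receives (1−α)·2030 of feed at 0.759 water and removes 0.833 of that water:
0.833×0.759×(1−α)×2030 = 343
(1−α) = 343/1283.5 = 0.2672;  α = 0.7328.
Bypass flow = 0.7328×2030 = 1487.5 kg/h.

1487 kg/h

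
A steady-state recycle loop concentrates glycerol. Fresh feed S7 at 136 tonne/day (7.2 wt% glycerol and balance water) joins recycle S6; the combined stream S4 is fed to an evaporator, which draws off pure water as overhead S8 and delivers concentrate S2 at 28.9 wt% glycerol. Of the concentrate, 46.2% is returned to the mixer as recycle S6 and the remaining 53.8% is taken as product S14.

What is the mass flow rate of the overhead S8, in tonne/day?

Overall glycerol balance (none leaves overhead): glycerol in fresh feed = glycerol in product, i.e. 136×0.072 = (1−0.462)·S2·0.289.
S2 = 9.792/(0.289×0.538) = 62.978 tonne/day.
Recycle S6 = 0.462×62.978 = 29.096 tonne/day.
Combined feed S4 = 136 + 29.096 = 165.1 tonne/day.
Overhead S8 = S4 − S2 = 165.1 − 62.978 = 102.12 tonne/day.

102.1 tonne/day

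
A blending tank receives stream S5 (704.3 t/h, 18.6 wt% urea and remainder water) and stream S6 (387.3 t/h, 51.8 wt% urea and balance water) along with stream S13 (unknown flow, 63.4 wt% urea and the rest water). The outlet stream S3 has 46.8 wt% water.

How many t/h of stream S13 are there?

2442 t/h

Let S13 be the unknown flow. Total out = 1091.6 + S13.
water balance: 759.98 + 0.366·S13 = 0.468·(1091.6 + S13)
(0.366 − 0.468)·S13 = 0.468×1091.6 − 759.98 = -249.11
S13 = -249.11 / -0.102 = 2442.3 t/h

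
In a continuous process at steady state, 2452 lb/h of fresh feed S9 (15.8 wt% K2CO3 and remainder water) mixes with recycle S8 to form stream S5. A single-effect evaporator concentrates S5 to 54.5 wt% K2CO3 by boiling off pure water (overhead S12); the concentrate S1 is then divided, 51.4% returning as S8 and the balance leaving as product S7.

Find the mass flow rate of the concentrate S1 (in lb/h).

Overall K2CO3 balance (none leaves overhead): K2CO3 in fresh feed = K2CO3 in product, i.e. 2452×0.158 = (1−0.514)·S1·0.545.
S1 = 387.42/(0.545×0.486) = 1462.7 lb/h.

1463 lb/h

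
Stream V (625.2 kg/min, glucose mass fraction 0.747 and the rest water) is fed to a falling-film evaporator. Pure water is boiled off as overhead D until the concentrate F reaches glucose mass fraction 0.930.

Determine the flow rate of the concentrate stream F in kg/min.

glucose is conserved: 625.2×0.747 = 467.02 kg/min all reports to the concentrate.
Concentrate = 467.02/(target fraction) = 502.18 kg/min.

502.2 kg/min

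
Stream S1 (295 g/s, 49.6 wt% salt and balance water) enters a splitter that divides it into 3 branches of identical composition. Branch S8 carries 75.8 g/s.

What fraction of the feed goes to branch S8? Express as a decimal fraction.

0.257

Fraction to S8 = 75.8/295 = 0.2569.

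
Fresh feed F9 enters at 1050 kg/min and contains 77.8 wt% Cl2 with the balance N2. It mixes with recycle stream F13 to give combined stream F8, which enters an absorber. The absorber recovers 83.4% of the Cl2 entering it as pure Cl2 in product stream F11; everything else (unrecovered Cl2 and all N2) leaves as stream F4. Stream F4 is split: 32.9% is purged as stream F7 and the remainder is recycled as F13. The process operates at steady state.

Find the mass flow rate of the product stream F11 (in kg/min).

Cl2 in F8: m_A = 1050×0.778 + (1−0.329)·(1−0.834)·m_A, so m_A = 816.9/0.8886 = 919.3 kg/min.
Product F11 = 0.834×919.3 = 766.69 kg/min.

766.7 kg/min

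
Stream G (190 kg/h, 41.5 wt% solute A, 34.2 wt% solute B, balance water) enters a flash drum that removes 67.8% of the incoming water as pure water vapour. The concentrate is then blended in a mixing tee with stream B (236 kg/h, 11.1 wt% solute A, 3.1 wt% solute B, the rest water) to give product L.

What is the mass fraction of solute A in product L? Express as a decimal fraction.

Vapour removed = 0.678×0.243×190 = 31.303 kg/h; concentrate = 158.7 kg/h.
solute A reaching the mixer = 78.85 (from concentrate) + 236×0.111 = 105.05 kg/h.
Product flow = 158.7 + 236 = 394.7 kg/h; solute A fraction = 0.2661.

0.2661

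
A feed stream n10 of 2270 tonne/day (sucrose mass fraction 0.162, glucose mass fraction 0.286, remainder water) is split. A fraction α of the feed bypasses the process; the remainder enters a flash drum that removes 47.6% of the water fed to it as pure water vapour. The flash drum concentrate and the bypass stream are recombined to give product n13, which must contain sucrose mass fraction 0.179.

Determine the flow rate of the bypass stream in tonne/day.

1450 tonne/day

All 2270×0.162 = 367.74 tonne/day of sucrose reaches n13, so n13 = 367.74/0.179 = 2054.4 tonne/day and vapour = 215.59 tonne/day.
The evaporator receives (1−α)·2270 of feed at 0.552 water and removes 0.476 of that water:
0.476×0.552×(1−α)×2270 = 215.59
(1−α) = 215.59/596.45 = 0.3615;  α = 0.6385.
Bypass flow = 0.6385×2270 = 1449.5 tonne/day.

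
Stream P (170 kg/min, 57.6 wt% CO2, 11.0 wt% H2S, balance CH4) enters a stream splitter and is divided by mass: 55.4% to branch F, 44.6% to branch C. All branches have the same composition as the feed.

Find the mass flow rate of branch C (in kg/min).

Branch C flow = 0.446×170 = 75.82 kg/min.

75.82 kg/min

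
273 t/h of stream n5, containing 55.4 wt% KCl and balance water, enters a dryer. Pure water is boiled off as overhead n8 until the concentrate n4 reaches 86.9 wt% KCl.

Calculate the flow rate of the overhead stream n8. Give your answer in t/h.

98.96 t/h

KCl is conserved: 273×0.554 = 151.24 t/h all reports to the concentrate.
Concentrate = 151.24/(target fraction) = 174.04 t/h.
Overhead = 273 − 174.04 = 98.959 t/h.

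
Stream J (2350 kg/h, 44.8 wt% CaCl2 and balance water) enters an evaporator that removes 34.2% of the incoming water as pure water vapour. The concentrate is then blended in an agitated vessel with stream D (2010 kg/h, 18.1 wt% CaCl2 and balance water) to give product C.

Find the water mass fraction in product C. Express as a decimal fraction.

Vapour removed = 0.342×0.552×2350 = 443.64 kg/h; concentrate = 1906.4 kg/h.
water reaching the mixer = 853.56 (from concentrate) + 2010×0.819 = 2499.7 kg/h.
Product flow = 1906.4 + 2010 = 3916.4 kg/h; water fraction = 0.6383.

0.6383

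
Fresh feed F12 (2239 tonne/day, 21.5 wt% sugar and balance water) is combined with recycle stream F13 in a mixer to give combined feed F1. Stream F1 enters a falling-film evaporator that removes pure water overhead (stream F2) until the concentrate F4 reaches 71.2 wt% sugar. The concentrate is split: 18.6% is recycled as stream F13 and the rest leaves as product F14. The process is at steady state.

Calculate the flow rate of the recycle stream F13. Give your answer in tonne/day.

154.5 tonne/day

Overall sugar balance (none leaves overhead): sugar in fresh feed = sugar in product, i.e. 2239×0.215 = (1−0.186)·F4·0.712.
F4 = 481.38/(0.712×0.814) = 830.59 tonne/day.
Recycle F13 = 0.186×830.59 = 154.49 tonne/day.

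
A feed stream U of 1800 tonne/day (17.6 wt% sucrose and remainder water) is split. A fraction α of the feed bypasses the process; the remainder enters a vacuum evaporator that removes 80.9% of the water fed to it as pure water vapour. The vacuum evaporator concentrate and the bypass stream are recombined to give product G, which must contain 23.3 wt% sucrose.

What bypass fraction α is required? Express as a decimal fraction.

0.633

All 1800×0.176 = 316.8 tonne/day of sucrose reaches G, so G = 316.8/0.233 = 1359.7 tonne/day and vapour = 440.34 tonne/day.
The evaporator receives (1−α)·1800 of feed at 0.824 water and removes 0.809 of that water:
0.809×0.824×(1−α)×1800 = 440.34
(1−α) = 440.34/1199.9 = 0.3670;  α = 0.6330.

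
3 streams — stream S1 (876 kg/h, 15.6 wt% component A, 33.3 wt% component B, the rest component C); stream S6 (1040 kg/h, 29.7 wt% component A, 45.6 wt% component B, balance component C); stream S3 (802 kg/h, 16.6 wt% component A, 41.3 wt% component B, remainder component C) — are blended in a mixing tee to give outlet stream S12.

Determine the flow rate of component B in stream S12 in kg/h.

component B out = component B in = 876×0.333 + 1040×0.456 + 802×0.413 = 1097.2 kg/h.

1097 kg/h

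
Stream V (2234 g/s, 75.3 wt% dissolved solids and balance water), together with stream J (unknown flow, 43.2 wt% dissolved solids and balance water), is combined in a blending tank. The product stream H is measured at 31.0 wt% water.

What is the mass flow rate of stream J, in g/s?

Let J be the unknown flow. Total out = 2234 + J.
water balance: 551.8 + 0.568·J = 0.310·(2234 + J)
(0.568 − 0.310)·J = 0.310×2234 − 551.8 = 140.74
J = 140.74 / 0.258 = 545.51 g/s

545.5 g/s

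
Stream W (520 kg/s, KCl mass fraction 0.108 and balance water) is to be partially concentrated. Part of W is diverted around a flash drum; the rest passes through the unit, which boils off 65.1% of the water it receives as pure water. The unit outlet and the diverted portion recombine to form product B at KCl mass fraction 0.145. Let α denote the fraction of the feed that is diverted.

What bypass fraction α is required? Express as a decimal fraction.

All 520×0.108 = 56.16 kg/s of KCl reaches B, so B = 56.16/0.145 = 387.31 kg/s and vapour = 132.69 kg/s.
The evaporator receives (1−α)·520 of feed at 0.892 water and removes 0.651 of that water:
0.651×0.892×(1−α)×520 = 132.69
(1−α) = 132.69/301.96 = 0.4394;  α = 0.5606.

0.561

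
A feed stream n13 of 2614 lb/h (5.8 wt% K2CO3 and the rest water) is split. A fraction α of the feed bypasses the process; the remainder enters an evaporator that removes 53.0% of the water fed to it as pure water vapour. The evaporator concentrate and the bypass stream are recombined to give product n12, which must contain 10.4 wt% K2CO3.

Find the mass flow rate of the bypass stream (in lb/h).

All 2614×0.058 = 151.61 lb/h of K2CO3 reaches n12, so n12 = 151.61/0.104 = 1457.8 lb/h and vapour = 1156.2 lb/h.
The evaporator receives (1−α)·2614 of feed at 0.942 water and removes 0.530 of that water:
0.530×0.942×(1−α)×2614 = 1156.2
(1−α) = 1156.2/1305.1 = 0.8859;  α = 0.1141.
Bypass flow = 0.1141×2614 = 298.19 lb/h.

298.2 lb/h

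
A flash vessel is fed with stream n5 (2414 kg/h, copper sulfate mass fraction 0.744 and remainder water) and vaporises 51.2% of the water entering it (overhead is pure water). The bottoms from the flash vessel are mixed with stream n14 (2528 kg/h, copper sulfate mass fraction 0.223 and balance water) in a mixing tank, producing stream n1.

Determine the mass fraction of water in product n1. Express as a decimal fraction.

Vapour removed = 0.512×0.256×2414 = 316.41 kg/h; concentrate = 2097.6 kg/h.
water reaching the mixer = 301.58 (from concentrate) + 2528×0.777 = 2265.8 kg/h.
Product flow = 2097.6 + 2528 = 4625.6 kg/h; water fraction = 0.490.

0.490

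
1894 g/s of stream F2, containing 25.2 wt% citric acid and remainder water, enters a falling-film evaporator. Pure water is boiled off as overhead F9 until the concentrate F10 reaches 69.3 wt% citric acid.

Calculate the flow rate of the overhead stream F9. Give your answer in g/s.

1205 g/s

citric acid is conserved: 1894×0.252 = 477.29 g/s all reports to the concentrate.
Concentrate = 477.29/(target fraction) = 688.73 g/s.
Overhead = 1894 − 688.73 = 1205.3 g/s.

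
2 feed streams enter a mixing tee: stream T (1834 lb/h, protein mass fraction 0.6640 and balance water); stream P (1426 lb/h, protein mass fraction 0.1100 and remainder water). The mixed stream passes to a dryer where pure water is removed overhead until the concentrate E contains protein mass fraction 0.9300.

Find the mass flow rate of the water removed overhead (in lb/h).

1782 lb/h

protein entering = 1834×0.664 + 1426×0.110 = 1374.6 lb/h.
All protein reports to E, so E = 1374.6/0.930 = 1478.1 lb/h.
Total feed = 3260 lb/h; overhead = 3260 − 1478.1 = 1781.9 lb/h.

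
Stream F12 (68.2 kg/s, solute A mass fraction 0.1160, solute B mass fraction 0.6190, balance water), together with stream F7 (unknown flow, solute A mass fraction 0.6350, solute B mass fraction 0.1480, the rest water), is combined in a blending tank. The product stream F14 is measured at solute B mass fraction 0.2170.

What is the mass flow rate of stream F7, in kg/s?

397.3 kg/s

Let F7 be the unknown flow. Total out = 68.2 + F7.
solute B balance: 42.216 + 0.148·F7 = 0.217·(68.2 + F7)
(0.148 − 0.217)·F7 = 0.217×68.2 − 42.216 = -27.416
F7 = -27.416 / -0.069 = 397.34 kg/s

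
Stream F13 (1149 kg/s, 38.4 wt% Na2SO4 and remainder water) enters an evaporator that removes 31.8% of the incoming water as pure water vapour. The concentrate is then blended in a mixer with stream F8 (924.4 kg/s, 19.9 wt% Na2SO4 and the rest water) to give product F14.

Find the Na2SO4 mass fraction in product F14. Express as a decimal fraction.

Vapour removed = 0.318×0.616×1149 = 225.08 kg/s; concentrate = 923.92 kg/s.
Na2SO4 reaching the mixer = 441.22 (from concentrate) + 924.4×0.199 = 625.17 kg/s.
Product flow = 923.92 + 924.4 = 1848.3 kg/s; Na2SO4 fraction = 0.338.

0.338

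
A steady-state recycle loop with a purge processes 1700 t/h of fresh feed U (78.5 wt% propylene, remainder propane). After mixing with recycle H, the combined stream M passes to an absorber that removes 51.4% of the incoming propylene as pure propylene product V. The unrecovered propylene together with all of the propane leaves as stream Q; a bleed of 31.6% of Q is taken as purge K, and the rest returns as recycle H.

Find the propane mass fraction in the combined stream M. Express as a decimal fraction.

0.367

propane enters only via U and leaves only via the purge: 1700×0.215 = 0.316×(propane in Q), and the absorber passes all propane, so propane in M = propane in Q = 1156.6 t/h.
propylene in M: m_A = 1700×0.785 + (1−0.316)·(1−0.514)·m_A, so m_A = 1334.5/0.6676 = 1999 t/h.
M = 1999 + 1156.6 = 3155.7 t/h.
propane fraction in M = 1156.6/3155.7 = 0.367.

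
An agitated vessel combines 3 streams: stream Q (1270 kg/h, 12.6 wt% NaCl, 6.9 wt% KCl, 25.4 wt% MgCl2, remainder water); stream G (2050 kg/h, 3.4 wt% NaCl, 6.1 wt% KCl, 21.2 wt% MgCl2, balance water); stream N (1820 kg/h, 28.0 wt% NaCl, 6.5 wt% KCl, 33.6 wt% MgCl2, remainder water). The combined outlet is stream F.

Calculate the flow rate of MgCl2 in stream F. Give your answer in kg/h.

MgCl2 out = MgCl2 in = 1270×0.254 + 2050×0.212 + 1820×0.336 = 1368.7 kg/h.

1369 kg/h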